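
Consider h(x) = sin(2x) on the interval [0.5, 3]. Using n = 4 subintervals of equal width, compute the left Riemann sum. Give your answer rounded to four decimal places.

Δx = (3 − 0.5)/4 = 0.625.
Left endpoints: 0.5, 1.125, 1.75, 2.375.
h(0.5) ≈ 0.8415, h(1.125) ≈ 0.7781, h(1.75) ≈ -0.3508, h(2.375) ≈ -0.9993.
Sum = Δx · [h(0.5) + h(1.125) + h(1.75) + h(2.375)].
Sum ≈ 0.1684.

0.1684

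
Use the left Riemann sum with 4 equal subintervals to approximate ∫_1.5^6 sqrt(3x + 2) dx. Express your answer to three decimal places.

Δx = (6 − 1.5)/4 = 1.125.
Left endpoints: 1.5, 2.625, 3.75, 4.875.
f(1.5) ≈ 2.550, f(2.625) ≈ 3.142, f(3.75) ≈ 3.640, f(4.875) ≈ 4.077.
Sum = Δx · [f(1.5) + f(2.625) + f(3.75) + f(4.875)].
Sum ≈ 15.086.

15.086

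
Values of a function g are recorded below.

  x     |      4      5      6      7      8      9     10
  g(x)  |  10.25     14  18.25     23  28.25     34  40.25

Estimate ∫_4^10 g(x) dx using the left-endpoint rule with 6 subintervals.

127.75

Δx = 1.
Sum = 1·[10.25 + 14 + 18.25 + 23 + 28.25 + 34] = 127.75.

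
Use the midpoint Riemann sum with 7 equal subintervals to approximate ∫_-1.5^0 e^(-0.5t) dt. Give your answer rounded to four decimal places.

Δt = (0 − (-1.5))/7 = 3/14.
Midpoints: -39/28, -33/28, -27/28, -0.75, -15/28, -9/28, -3/28.
f(-39/28) ≈ 2.0066, f(-33/28) ≈ 1.8027, f(-27/28) ≈ 1.6195, f(-0.75) ≈ 1.4550, f(-15/28) ≈ 1.3072, f(-9/28) ≈ 1.1743, f(-3/28) ≈ 1.0550.
Sum = Δt · [f(-39/28) + f(-33/28) + f(-27/28) + ...].
Sum ≈ 2.2329.

2.2329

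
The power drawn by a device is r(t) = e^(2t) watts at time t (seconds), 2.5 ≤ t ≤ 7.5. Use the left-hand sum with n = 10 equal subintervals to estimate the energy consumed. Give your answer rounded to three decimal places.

951202.796

Δt = (7.5 − 2.5)/10 = 0.5.
Left endpoints: 2.5, 3, 3.5, 4, 4.5, 5, 5.5, 6, 6.5, 7.
r(2.5) ≈ 148.413, r(3) ≈ 403.429, r(3.5) ≈ 1096.633, r(4) ≈ 2980.958, r(4.5) ≈ 8103.084, r(5) ≈ 22026.466, r(5.5) ≈ 59874.142, r(6) ≈ 162754.791, r(6.5) ≈ 442413.392, r(7) ≈ 1202604.284.
Sum = Δt · [r(2.5) + r(3) + r(3.5) + ...].
Sum ≈ 951202.796.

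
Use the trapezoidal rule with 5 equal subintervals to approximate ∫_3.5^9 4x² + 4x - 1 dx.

1051.27

Δx = (9 − 3.5)/5 = 1.1.
f(3.5) = 62, f(4.6) = 102.04, f(5.7) = 151.76, f(6.8) = 211.16, f(7.9) = 280.24, f(9) = 359.
T_5 = (Δx/2)·[f(x_0) + 2f(x_1) + ... + 2f(x_{4}) + f(x_5)].
Sum = 1051.27.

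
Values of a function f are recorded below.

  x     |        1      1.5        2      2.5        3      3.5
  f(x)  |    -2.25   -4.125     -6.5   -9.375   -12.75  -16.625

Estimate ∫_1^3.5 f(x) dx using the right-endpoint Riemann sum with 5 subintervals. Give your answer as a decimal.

Δx = 0.5.
Sum = 0.5·[(-4.125) + (-6.5) + (-9.375) + (-12.75) + (-16.625)] = -24.6875.

-24.6875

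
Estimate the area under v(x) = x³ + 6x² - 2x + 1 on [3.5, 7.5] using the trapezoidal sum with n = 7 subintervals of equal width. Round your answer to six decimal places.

Δx = (7.5 − 3.5)/7 = 4/7.
v(3.5) = 110.375, v(57/14) = 438509/2744, v(65/14) = 606789/2744, v(73/14) = 810781/2744, v(81/14) = 1053557/2744, v(89/14) = 1338189/2744, v(97/14) = 1667749/2744, v(7.5) = 745.375.
T_7 = (Δx/2)·[v(x_0) + 2v(x_1) + ... + 2v(x_{6}) + v(x_7)].
Sum ≈ 1476.397959.

1476.397959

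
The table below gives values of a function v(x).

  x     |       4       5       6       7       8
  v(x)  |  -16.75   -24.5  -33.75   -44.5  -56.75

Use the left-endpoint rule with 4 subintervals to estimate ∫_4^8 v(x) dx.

Δx = 1.
Sum = 1·[(-16.75) + (-24.5) + (-33.75) + (-44.5)] = -119.5.

-119.5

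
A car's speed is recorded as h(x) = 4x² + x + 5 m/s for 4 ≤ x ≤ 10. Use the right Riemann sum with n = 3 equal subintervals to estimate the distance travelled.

Δx = (10 − 4)/3 = 2.
Right endpoints: 6, 8, 10.
h(6) = 155, h(8) = 269, h(10) = 415.
Sum = Δx · [h(6) + h(8) + h(10)].
Sum = 1678.

1678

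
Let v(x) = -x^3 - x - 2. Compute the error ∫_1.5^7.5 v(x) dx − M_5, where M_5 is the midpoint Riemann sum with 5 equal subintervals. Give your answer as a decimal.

Exact integral: ∫_1.5^7.5 v(x) dx = -828.75.
M_5 = -819.03.
Error = -828.75 − (-819.03) = -9.72.

-9.72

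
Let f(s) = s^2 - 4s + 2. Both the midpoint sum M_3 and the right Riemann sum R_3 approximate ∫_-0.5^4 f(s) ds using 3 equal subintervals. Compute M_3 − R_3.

M_3 = -1.96875.
R_3 = -1.125.
M_3 − R_3 = -0.84375.

-0.84375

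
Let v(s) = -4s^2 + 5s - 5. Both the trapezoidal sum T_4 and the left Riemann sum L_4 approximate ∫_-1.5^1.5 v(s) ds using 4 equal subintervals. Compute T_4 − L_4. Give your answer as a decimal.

T_4 = -25.125.
L_4 = -30.75.
T_4 − L_4 = 5.625.

5.625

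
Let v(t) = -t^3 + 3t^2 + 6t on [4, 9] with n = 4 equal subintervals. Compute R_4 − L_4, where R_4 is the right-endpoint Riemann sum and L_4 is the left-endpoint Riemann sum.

-550

R_4 = -1012.734375.
L_4 = -462.734375.
R_4 − L_4 = -550.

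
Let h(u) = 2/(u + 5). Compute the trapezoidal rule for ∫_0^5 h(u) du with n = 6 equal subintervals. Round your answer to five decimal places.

1.38975

Δu = (5 − 0)/6 = 5/6.
h(0) = 0.4, h(5/6) = 12/35, h(5/3) = 0.3, h(2.5) = 4/15, h(10/3) = 0.24, h(25/6) = 12/55, h(5) = 0.2.
T_6 = (Δu/2)·[h(u_0) + 2h(u_1) + ... + 2h(u_{5}) + h(u_6)].
Sum ≈ 1.38975.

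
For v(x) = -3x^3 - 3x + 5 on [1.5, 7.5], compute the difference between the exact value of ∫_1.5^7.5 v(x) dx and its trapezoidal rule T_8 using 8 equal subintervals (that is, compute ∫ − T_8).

Exact integral: ∫_1.5^7.5 v(x) dx = -2420.25.
T_8 = -2443.03125.
Error = -2420.25 − (-2443.03125) = 22.78125.

22.78125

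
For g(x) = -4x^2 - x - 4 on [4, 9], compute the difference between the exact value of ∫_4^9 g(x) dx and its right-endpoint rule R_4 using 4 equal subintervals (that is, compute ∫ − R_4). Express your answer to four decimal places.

170.8333

Exact integral: ∫_4^9 g(x) dx ≈ -939.166667.
R_4 = -1110.
Error ≈ -939.166667 − (-1110) ≈ 170.8333.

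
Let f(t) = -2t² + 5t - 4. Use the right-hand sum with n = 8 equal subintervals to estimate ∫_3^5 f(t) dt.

-36.125

Δt = (5 − 3)/8 = 0.25.
Right endpoints: 3.25, 3.5, 3.75, 4, 4.25, 4.5, 4.75, 5.
f(3.25) = -8.875, f(3.5) = -11, f(3.75) = -13.375, f(4) = -16, f(4.25) = -18.875, f(4.5) = -22, f(4.75) = -25.375, f(5) = -29.
Sum = Δt · [f(3.25) + f(3.5) + f(3.75) + ...].
Sum = -36.125.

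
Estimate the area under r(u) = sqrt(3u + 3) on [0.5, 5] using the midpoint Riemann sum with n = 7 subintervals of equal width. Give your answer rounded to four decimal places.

Δu = (5 − 0.5)/7 = 9/14.
Midpoints: 23/28, 41/28, 59/28, 2.75, 95/28, 113/28, 131/28.
r(23/28) ≈ 2.3376, r(41/28) ≈ 2.7190, r(59/28) ≈ 3.0531, r(2.75) ≈ 3.3541, r(95/28) ≈ 3.6302, r(113/28) ≈ 3.8868, r(131/28) ≈ 4.1274.
Sum = Δu · [r(23/28) + r(41/28) + r(59/28) + ...].
Sum ≈ 14.8553.

14.8553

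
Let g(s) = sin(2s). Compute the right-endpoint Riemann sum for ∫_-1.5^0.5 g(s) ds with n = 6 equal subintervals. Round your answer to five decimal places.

-0.57283

Δs = (0.5 − (-1.5))/6 = 1/3.
Right endpoints: -7/6, -5/6, -0.5, -1/6, 1/6, 0.5.
g(-7/6) ≈ -0.72309, g(-5/6) ≈ -0.99541, g(-0.5) ≈ -0.84147, g(-1/6) ≈ -0.32719, g(1/6) ≈ 0.32719, g(0.5) ≈ 0.84147.
Sum = Δs · [g(-7/6) + g(-5/6) + g(-0.5) + ...].
Sum ≈ -0.57283.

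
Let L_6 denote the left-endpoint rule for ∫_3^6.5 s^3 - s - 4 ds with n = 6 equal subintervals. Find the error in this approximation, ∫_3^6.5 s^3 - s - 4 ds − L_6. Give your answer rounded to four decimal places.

68.3746

Exact integral: ∫_3^6.5 f(s) ds = 395.390625.
L_6 ≈ 327.016059.
Error ≈ 395.390625 − 327.016059 ≈ 68.3746.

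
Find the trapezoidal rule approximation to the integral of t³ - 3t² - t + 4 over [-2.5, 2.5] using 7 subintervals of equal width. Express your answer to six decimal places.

-12.525510

Δt = (2.5 − (-2.5))/7 = 5/7.
f(-2.5) = -27.875, f(-25/14) = -25999/2744, f(-15/14) = 1091/2744, f(-5/14) = 10781/2744, f(5/14) = 9071/2744, f(15/14) = 1961/2744, f(25/14) = -4549/2744, f(2.5) = -1.625.
T_7 = (Δt/2)·[f(t_0) + 2f(t_1) + ... + 2f(t_{6}) + f(t_7)].
Sum ≈ -12.525510.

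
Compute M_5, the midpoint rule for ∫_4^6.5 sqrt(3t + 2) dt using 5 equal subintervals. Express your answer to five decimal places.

10.51374

Δt = (6.5 − 4)/5 = 0.5.
Midpoints: 4.25, 4.75, 5.25, 5.75, 6.25.
f(4.25) ≈ 3.84057, f(4.75) ≈ 4.03113, f(5.25) ≈ 4.21307, f(5.75) ≈ 4.38748, f(6.25) ≈ 4.55522.
Sum = Δt · [f(4.25) + f(4.75) + f(5.25) + f(5.75) + f(6.25)].
Sum ≈ 10.51374.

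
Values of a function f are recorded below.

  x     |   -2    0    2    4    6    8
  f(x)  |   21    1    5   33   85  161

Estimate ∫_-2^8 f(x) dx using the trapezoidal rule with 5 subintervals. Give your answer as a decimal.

Δx = 2.
T_5 = (2/2)·[21 + 2·1 + 2·5 + 2·33 + 2·85 + 161] = 430.

430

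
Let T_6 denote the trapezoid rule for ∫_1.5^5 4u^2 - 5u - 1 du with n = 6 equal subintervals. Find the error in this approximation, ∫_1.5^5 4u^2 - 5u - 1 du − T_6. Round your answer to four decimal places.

-0.7940

Exact integral: ∫_1.5^5 f(u) du ≈ 101.791667.
T_6 ≈ 102.585648.
Error ≈ 101.791667 − 102.585648 ≈ -0.7940.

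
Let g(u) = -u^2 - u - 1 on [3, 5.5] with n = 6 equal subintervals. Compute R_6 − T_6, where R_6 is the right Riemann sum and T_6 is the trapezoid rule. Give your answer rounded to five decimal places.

R_6 ≈ -64.6035880.
T_6 ≈ -59.6556713.
R_6 − T_6 ≈ -4.94792.

-4.94792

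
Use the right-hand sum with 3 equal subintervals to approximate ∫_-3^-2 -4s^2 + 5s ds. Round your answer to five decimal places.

Δs = (-2 − (-3))/3 = 1/3.
Right endpoints: -8/3, -7/3, -2.
f(-8/3) = -376/9, f(-7/3) = -301/9, f(-2) = -26.
Sum = Δs · [f(-8/3) + f(-7/3) + f(-2)].
Sum ≈ -33.74074.

-33.74074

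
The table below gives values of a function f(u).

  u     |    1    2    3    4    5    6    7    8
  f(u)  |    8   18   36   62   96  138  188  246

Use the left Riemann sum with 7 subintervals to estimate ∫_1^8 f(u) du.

Δu = 1.
Sum = 1·[8 + 18 + 36 + 62 + 96 + 138 + 188] = 546.

546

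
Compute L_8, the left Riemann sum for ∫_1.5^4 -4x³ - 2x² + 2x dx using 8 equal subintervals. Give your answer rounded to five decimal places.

-237.62207

Δx = (4 − 1.5)/8 = 0.3125.
Left endpoints: 1.5, 1.8125, 2.125, 2.4375, 2.75, 3.0625, 3.375, 3.6875.
f(1.5) = -15, f(1.8125) = -27405/1024, f(2.125) = -43.1640625, f(2.4375) = -66495/1024, f(2.75) = -92.8125, f(3.0625) = -130585/1024, f(3.375) = -169.8046875, f(3.6875) = -225675/1024.
Sum = Δx · [f(1.5) + f(1.8125) + f(2.125) + ...].
Sum ≈ -237.62207.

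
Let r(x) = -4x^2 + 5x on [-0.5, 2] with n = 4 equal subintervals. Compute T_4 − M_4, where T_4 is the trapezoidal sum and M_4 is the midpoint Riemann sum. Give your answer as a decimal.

-0.9765625

T_4 = -2.109375.
M_4 = -1.1328125.
T_4 − M_4 = -0.9765625.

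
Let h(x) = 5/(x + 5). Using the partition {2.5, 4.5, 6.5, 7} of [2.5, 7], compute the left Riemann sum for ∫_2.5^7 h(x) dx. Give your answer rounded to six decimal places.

2.603356

Subinterval widths: 2, 2, 0.5.
Left endpoints: 2.5, 4.5, 6.5.
h(2.5) = 2/3, h(4.5) = 10/19, h(6.5) = 10/23.
Sum = Σ Δx_i · h(x_i).
Sum ≈ 2.603356.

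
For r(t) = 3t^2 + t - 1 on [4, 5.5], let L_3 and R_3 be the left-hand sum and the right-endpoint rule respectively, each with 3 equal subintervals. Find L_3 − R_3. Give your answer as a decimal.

-22.125

L_3 = 97.125.
R_3 = 119.25.
L_3 − R_3 = -22.125.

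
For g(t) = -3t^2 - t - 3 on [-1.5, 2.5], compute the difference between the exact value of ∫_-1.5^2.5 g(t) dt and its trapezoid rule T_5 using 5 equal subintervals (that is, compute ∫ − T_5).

1.28

Exact integral: ∫_-1.5^2.5 g(t) dt = -33.
T_5 = -34.28.
Error = -33 − (-34.28) = 1.28.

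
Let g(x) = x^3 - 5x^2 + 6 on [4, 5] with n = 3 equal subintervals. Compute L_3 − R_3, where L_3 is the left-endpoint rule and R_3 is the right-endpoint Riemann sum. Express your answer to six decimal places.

L_3 ≈ -5.92592593.
R_3 ≈ -0.59259259.
L_3 − R_3 ≈ -5.333333.

-5.333333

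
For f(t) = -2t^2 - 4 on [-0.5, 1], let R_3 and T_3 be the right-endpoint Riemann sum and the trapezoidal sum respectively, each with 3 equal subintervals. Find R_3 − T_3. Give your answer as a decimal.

-0.375

R_3 = -7.25.
T_3 = -6.875.
R_3 − T_3 = -0.375.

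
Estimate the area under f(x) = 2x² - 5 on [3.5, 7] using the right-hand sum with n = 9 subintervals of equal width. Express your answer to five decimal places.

Δx = (7 − 3.5)/9 = 7/18.
Right endpoints: 35/9, 77/18, 14/3, 91/18, 49/9, 35/6, 56/9, 119/18, 7.
f(35/9) = 2045/81, f(77/18) = 5119/162, f(14/3) = 347/9, f(91/18) = 7471/162, f(49/9) = 4397/81, f(35/6) = 1135/18, f(56/9) = 5867/81, f(119/18) = 13351/162, f(7) = 93.
Sum = Δx · [f(35/9) + f(77/18) + f(14/3) + ...].
Sum ≈ 197.05144.

197.05144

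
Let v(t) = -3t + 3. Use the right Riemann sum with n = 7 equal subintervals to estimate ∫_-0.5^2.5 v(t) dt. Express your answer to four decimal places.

-1.9286

Δt = (2.5 − (-0.5))/7 = 3/7.
Right endpoints: -1/14, 5/14, 11/14, 17/14, 23/14, 29/14, 2.5.
v(-1/14) = 45/14, v(5/14) = 27/14, v(11/14) = 9/14, v(17/14) = -9/14, v(23/14) = -27/14, v(29/14) = -45/14, v(2.5) = -4.5.
Sum = Δt · [v(-1/14) + v(5/14) + v(11/14) + ...].
Sum ≈ -1.9286.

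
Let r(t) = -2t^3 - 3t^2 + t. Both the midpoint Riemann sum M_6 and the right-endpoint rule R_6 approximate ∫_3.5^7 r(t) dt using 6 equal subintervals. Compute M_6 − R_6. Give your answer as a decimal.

M_6 ≈ -1403.79470486.
R_6 ≈ -1620.27517361.
M_6 − R_6 = 216.48046875.

216.48046875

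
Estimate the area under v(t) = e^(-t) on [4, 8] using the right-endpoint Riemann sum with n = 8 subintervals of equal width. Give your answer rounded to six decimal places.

0.013858

Δt = (8 − 4)/8 = 0.5.
Right endpoints: 4.5, 5, 5.5, 6, 6.5, 7, 7.5, 8.
v(4.5) ≈ 0.011109, v(5) ≈ 0.006738, v(5.5) ≈ 0.004087, v(6) ≈ 0.002479, v(6.5) ≈ 0.001503, v(7) ≈ 0.000912, v(7.5) ≈ 0.000553, v(8) ≈ 0.000335.
Sum = Δt · [v(4.5) + v(5) + v(5.5) + ...].
Sum ≈ 0.013858.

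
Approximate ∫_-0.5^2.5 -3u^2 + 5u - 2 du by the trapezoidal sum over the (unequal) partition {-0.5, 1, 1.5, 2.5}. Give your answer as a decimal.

-9

Subinterval widths: 1.5, 0.5, 1.
f(-0.5) = -5.25, f(1) = 0, f(1.5) = -1.25, f(2.5) = -8.25.
On each subinterval the trapezoid contributes (Δu_i/2)·[f(u_{i-1}) + f(u_i)].
Sum = -9.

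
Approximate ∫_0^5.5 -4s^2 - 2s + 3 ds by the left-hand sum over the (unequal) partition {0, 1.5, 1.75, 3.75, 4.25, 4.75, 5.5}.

-165.0625

Subinterval widths: 1.5, 0.25, 2, 0.5, 0.5, 0.75.
Left endpoints: 0, 1.5, 1.75, 3.75, 4.25, 4.75.
f(0) = 3, f(1.5) = -9, f(1.75) = -12.75, f(3.75) = -60.75, f(4.25) = -77.75, f(4.75) = -96.75.
Sum = Σ Δs_i · f(s_i).
Sum = -165.0625.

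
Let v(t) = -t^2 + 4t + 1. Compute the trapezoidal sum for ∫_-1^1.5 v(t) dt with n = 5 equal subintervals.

Δt = (1.5 − (-1))/5 = 0.5.
v(-1) = -4, v(-0.5) = -1.25, v(0) = 1, v(0.5) = 2.75, v(1) = 4, v(1.5) = 4.75.
T_5 = (Δt/2)·[v(t_0) + 2v(t_1) + ... + 2v(t_{4}) + v(t_5)].
Sum = 3.4375.

3.4375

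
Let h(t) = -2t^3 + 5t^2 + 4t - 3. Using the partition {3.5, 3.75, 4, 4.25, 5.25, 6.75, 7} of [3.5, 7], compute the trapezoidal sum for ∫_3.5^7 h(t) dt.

-583.8515625

Subinterval widths: 0.25, 0.25, 0.25, 1, 1.5, 0.25.
h(3.5) = -13.5, h(3.75) = -23.15625, h(4) = -35, h(4.25) = -49.21875, h(5.25) = -133.59375, h(6.75) = -363.28125, h(7) = -416.
On each subinterval the trapezoid contributes (Δt_i/2)·[h(t_{i-1}) + h(t_i)].
Sum = -583.8515625.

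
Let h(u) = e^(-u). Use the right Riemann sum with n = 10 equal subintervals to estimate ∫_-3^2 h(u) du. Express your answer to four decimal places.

15.3766

Δu = (2 − (-3))/10 = 0.5.
Right endpoints: -2.5, -2, -1.5, -1, -0.5, 0, 0.5, 1, 1.5, 2.
h(-2.5) ≈ 12.1825, h(-2) ≈ 7.3891, h(-1.5) ≈ 4.4817, h(-1) ≈ 2.7183, h(-0.5) ≈ 1.6487, h(0) ≈ 1.0000, h(0.5) ≈ 0.6065, h(1) ≈ 0.3679, h(1.5) ≈ 0.2231, h(2) ≈ 0.1353.
Sum = Δu · [h(-2.5) + h(-2) + h(-1.5) + ...].
Sum ≈ 15.3766.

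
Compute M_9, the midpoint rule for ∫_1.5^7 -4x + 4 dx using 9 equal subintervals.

-71.5

Δx = (7 − 1.5)/9 = 11/18.
Midpoints: 65/36, 29/12, 109/36, 131/36, 4.25, 175/36, 197/36, 73/12, 241/36.
f(65/36) = -29/9, f(29/12) = -17/3, f(109/36) = -73/9, f(131/36) = -95/9, f(4.25) = -13, f(175/36) = -139/9, f(197/36) = -161/9, f(73/12) = -61/3, f(241/36) = -205/9.
Sum = Δx · [f(65/36) + f(29/12) + f(109/36) + ...].
Sum = -71.5.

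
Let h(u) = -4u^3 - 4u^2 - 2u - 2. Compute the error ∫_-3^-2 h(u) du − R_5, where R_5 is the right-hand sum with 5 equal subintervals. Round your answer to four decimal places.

Exact integral: ∫_-3^-2 h(u) du ≈ 42.666667.
R_5 = 37.04.
Error ≈ 42.666667 − 37.04 ≈ 5.6267.

5.6267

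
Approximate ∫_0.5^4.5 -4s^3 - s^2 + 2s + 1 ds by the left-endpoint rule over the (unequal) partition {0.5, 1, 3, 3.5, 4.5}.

-234.125

Subinterval widths: 0.5, 2, 0.5, 1.
Left endpoints: 0.5, 1, 3, 3.5.
f(0.5) = 1.25, f(1) = -2, f(3) = -110, f(3.5) = -175.75.
Sum = Σ Δs_i · f(s_i).
Sum = -234.125.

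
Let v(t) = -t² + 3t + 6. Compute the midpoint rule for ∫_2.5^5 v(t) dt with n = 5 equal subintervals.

Δt = (5 − 2.5)/5 = 0.5.
Midpoints: 2.75, 3.25, 3.75, 4.25, 4.75.
v(2.75) = 6.6875, v(3.25) = 5.1875, v(3.75) = 3.1875, v(4.25) = 0.6875, v(4.75) = -2.3125.
Sum = Δt · [v(2.75) + v(3.25) + v(3.75) + v(4.25) + v(4.75)].
Sum = 6.71875.

6.71875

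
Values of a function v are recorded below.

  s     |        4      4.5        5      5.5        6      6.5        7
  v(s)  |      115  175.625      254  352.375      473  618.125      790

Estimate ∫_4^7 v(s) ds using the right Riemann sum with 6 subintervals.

1331.5625

Δs = 0.5.
Sum = 0.5·[175.625 + 254 + 352.375 + 473 + 618.125 + 790] = 1331.5625.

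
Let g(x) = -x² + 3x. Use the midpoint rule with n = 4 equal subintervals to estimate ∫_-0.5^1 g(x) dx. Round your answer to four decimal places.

0.7676

Δx = (1 − (-0.5))/4 = 0.375.
Midpoints: -0.3125, 0.0625, 0.4375, 0.8125.
g(-0.3125) = -1.03515625, g(0.0625) = 0.18359375, g(0.4375) = 1.12109375, g(0.8125) = 1.77734375.
Sum = Δx · [g(-0.3125) + g(0.0625) + g(0.4375) + g(0.8125)].
Sum ≈ 0.7676.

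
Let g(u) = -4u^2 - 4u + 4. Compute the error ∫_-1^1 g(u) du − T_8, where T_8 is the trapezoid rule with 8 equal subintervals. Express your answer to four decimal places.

0.0833

Exact integral: ∫_-1^1 g(u) du ≈ 5.333333.
T_8 = 5.25.
Error ≈ 5.333333 − 5.25 ≈ 0.0833.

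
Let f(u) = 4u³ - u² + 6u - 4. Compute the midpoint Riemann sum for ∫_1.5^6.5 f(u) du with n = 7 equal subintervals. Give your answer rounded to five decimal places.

Δu = (6.5 − 1.5)/7 = 5/7.
Midpoints: 13/7, 18/7, 23/7, 4, 33/7, 38/7, 43/7.
f(13/7) = 10055/343, f(18/7) = 24980/343, f(23/7) = 50355/343, f(4) = 260, f(33/7) = 144455/343, f(38/7) = 219180/343, f(43/7) = 316355/343.
Sum = Δu · [f(13/7) + f(18/7) + f(23/7) + ...].
Sum ≈ 1779.59184.

1779.59184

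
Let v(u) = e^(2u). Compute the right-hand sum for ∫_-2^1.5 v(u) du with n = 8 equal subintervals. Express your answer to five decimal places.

15.05546

Δu = (1.5 − (-2))/8 = 0.4375.
Right endpoints: -1.5625, -1.125, -0.6875, -0.25, 0.1875, 0.625, 1.0625, 1.5.
v(-1.5625) ≈ 0.04394, v(-1.125) ≈ 0.10540, v(-0.6875) ≈ 0.25284, v(-0.25) ≈ 0.60653, v(0.1875) ≈ 1.45499, v(0.625) ≈ 3.49034, v(1.0625) ≈ 8.37290, v(1.5) ≈ 20.08554.
Sum = Δu · [v(-1.5625) + v(-1.125) + v(-0.6875) + ...].
Sum ≈ 15.05546.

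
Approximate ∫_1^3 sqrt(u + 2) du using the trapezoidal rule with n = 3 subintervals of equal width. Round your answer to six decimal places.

Δu = (3 − 1)/3 = 2/3.
f(1) ≈ 1.732051, f(5/3) ≈ 1.914854, f(7/3) ≈ 2.081666, f(3) ≈ 2.236068.
T_3 = (Δu/2)·[f(u_0) + 2f(u_1) + 2f(u_2) + f(u_3)].
Sum ≈ 3.987053.

3.987053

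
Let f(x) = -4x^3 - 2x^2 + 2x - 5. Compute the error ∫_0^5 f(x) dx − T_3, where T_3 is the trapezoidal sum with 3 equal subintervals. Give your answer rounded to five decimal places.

Exact integral: ∫_0^5 f(x) dx ≈ -708.3333333.
T_3 ≈ -782.4074074.
Error ≈ -708.3333333 − (-782.4074074) ≈ 74.07407.

74.07407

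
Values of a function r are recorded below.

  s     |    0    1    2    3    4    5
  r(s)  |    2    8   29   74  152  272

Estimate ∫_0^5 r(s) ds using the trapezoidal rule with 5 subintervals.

Δs = 1.
T_5 = (1/2)·[2 + 2·8 + 2·29 + 2·74 + 2·152 + 272] = 400.

400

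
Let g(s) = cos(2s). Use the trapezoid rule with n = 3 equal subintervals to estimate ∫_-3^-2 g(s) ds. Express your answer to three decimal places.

0.230

Δs = (-2 − (-3))/3 = 1/3.
g(-3) ≈ 0.960, g(-8/3) ≈ 0.582, g(-7/3) ≈ -0.046, g(-2) ≈ -0.654.
T_3 = (Δs/2)·[g(s_0) + 2g(s_1) + 2g(s_2) + g(s_3)].
Sum ≈ 0.230.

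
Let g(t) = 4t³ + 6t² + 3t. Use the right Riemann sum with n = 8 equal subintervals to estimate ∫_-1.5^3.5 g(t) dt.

339.609375

Δt = (3.5 − (-1.5))/8 = 0.625.
Right endpoints: -0.875, -0.25, 0.375, 1, 1.625, 2.25, 2.875, 3.5.
g(-0.875) = -0.7109375, g(-0.25) = -0.4375, g(0.375) = 2.1796875, g(1) = 13, g(1.625) = 37.8828125, g(2.25) = 82.6875, g(2.875) = 153.2734375, g(3.5) = 255.5.
Sum = Δt · [g(-0.875) + g(-0.25) + g(0.375) + ...].
Sum = 339.609375.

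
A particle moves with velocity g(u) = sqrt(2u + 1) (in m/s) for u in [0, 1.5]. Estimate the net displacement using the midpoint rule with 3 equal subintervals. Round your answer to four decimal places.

Δu = (1.5 − 0)/3 = 0.5.
Midpoints: 0.25, 0.75, 1.25.
g(0.25) ≈ 1.2247, g(0.75) ≈ 1.5811, g(1.25) ≈ 1.8708.
Sum = Δu · [g(0.25) + g(0.75) + g(1.25)].
Sum ≈ 2.3384.

2.3384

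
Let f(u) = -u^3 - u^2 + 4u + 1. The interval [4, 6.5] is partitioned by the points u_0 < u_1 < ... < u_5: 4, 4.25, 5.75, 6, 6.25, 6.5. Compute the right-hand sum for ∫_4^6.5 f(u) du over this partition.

Subinterval widths: 0.25, 1.5, 0.25, 0.25, 0.25.
Right endpoints: 4.25, 5.75, 6, 6.25, 6.5.
f(4.25) = -76.828125, f(5.75) = -199.171875, f(6) = -227, f(6.25) = -257.203125, f(6.5) = -289.875.
Sum = Σ Δu_i · f(u_i).
Sum = -511.484375.

-511.484375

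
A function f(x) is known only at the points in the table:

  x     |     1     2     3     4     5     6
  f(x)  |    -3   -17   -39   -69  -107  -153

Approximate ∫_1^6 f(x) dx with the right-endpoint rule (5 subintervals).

-385

Δx = 1.
Sum = 1·[(-17) + (-39) + (-69) + (-107) + (-153)] = -385.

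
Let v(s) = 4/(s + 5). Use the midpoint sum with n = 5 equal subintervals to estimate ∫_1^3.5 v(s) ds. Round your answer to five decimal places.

1.39265

Δs = (3.5 − 1)/5 = 0.5.
Midpoints: 1.25, 1.75, 2.25, 2.75, 3.25.
v(1.25) = 0.64, v(1.75) = 16/27, v(2.25) = 16/29, v(2.75) = 16/31, v(3.25) = 16/33.
Sum = Δs · [v(1.25) + v(1.75) + v(2.25) + v(2.75) + v(3.25)].
Sum ≈ 1.39265.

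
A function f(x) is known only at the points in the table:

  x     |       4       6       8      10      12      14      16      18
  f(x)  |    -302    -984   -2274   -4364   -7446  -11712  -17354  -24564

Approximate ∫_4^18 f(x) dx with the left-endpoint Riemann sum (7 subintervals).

-88872

Δx = 2.
Sum = 2·[(-302) + (-984) + (-2274) + (-4364) + (-7446) + (-11712) + (-17354)] = -88872.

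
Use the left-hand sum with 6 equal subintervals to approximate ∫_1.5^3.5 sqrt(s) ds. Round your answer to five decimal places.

Δs = (3.5 − 1.5)/6 = 1/3.
Left endpoints: 1.5, 11/6, 13/6, 2.5, 17/6, 19/6.
f(1.5) ≈ 1.22474, f(11/6) ≈ 1.35401, f(13/6) ≈ 1.47196, f(2.5) ≈ 1.58114, f(17/6) ≈ 1.68325, f(19/6) ≈ 1.77951.
Sum = Δs · [f(1.5) + f(11/6) + f(13/6) + ...].
Sum ≈ 3.03154.

3.03154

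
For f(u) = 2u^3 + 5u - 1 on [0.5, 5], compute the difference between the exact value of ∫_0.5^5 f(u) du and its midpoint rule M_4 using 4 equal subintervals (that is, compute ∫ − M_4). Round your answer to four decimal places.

Exact integral: ∫_0.5^5 f(u) du = 369.84375.
M_4 ≈ 362.012695.
Error ≈ 369.84375 − 362.012695 ≈ 7.8311.

7.8311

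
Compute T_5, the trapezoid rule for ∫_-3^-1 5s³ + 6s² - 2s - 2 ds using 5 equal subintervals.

Δs = (-1 − (-3))/5 = 0.4.
f(-3) = -77, f(-2.6) = -44.12, f(-2.2) = -21.8, f(-1.8) = -8.12, f(-1.4) = -1.16, f(-1) = 1.
T_5 = (Δs/2)·[f(s_0) + 2f(s_1) + ... + 2f(s_{4}) + f(s_5)].
Sum = -45.28.

-45.28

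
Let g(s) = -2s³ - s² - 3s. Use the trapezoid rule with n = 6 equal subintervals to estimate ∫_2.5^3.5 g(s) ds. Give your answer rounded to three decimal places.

-73.671

Δs = (3.5 − 2.5)/6 = 1/6.
g(2.5) = -45, g(8/3) = -1432/27, g(17/6) = -3349/54, g(3) = -72, g(19/6) = -2242/27, g(10/3) = -2570/27, g(3.5) = -108.5.
T_6 = (Δs/2)·[g(s_0) + 2g(s_1) + ... + 2g(s_{5}) + g(s_6)].
Sum ≈ -73.671.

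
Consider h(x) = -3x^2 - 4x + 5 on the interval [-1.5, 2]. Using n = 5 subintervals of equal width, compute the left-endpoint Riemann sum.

8.505

Δx = (2 − (-1.5))/5 = 0.7.
Left endpoints: -1.5, -0.8, -0.1, 0.6, 1.3.
h(-1.5) = 4.25, h(-0.8) = 6.28, h(-0.1) = 5.37, h(0.6) = 1.52, h(1.3) = -5.27.
Sum = Δx · [h(-1.5) + h(-0.8) + h(-0.1) + h(0.6) + h(1.3)].
Sum = 8.505.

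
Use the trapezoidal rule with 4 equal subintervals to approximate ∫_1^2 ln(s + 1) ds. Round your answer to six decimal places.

Δs = (2 − 1)/4 = 0.25.
f(1) ≈ 0.693147, f(1.25) ≈ 0.810930, f(1.5) ≈ 0.916291, f(1.75) ≈ 1.011601, f(2) ≈ 1.098612.
T_4 = (Δs/2)·[f(s_0) + 2f(s_1) + 2f(s_2) + 2f(s_3) + f(s_4)].
Sum ≈ 0.908675.

0.908675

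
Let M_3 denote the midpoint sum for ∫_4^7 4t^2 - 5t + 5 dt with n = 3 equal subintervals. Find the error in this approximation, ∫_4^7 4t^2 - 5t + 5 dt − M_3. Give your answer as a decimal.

1

Exact integral: ∫_4^7 f(t) dt = 304.5.
M_3 = 303.5.
Error = 304.5 − 303.5 = 1.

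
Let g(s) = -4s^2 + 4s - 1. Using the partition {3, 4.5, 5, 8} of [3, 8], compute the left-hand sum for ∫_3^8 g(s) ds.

-312.5

Subinterval widths: 1.5, 0.5, 3.
Left endpoints: 3, 4.5, 5.
g(3) = -25, g(4.5) = -64, g(5) = -81.
Sum = Σ Δs_i · g(s_i).
Sum = -312.5.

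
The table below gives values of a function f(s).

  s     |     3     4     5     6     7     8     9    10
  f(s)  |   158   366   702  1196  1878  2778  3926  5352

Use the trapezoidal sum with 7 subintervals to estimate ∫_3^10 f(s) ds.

13601

Δs = 1.
T_7 = (1/2)·[158 + 2·366 + 2·702 + 2·1196 + 2·1878 + 2·2778 + 2·3926 + 5352] = 13601.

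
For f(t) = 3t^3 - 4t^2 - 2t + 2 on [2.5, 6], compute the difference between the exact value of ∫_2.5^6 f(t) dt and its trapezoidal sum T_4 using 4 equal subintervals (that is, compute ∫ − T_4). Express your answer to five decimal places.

Exact integral: ∫_2.5^6 f(t) dt ≈ 652.7864583.
T_4 ≈ 668.0830078.
Error ≈ 652.7864583 − 668.0830078 ≈ -15.29655.

-15.29655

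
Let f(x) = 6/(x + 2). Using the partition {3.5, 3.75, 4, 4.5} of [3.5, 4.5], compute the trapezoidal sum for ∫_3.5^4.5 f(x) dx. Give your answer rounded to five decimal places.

Subinterval widths: 0.25, 0.25, 0.5.
f(3.5) = 12/11, f(3.75) = 24/23, f(4) = 1, f(4.5) = 12/13.
On each subinterval the trapezoid contributes (Δx_i/2)·[f(x_{i-1}) + f(x_i)].
Sum ≈ 1.00300.

1.00300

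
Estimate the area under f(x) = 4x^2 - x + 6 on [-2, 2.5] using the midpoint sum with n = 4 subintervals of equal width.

55.4765625

Δx = (2.5 − (-2))/4 = 1.125.
Midpoints: -1.4375, -0.3125, 0.8125, 1.9375.
f(-1.4375) = 15.703125, f(-0.3125) = 6.703125, f(0.8125) = 7.828125, f(1.9375) = 19.078125.
Sum = Δx · [f(-1.4375) + f(-0.3125) + f(0.8125) + f(1.9375)].
Sum = 55.4765625.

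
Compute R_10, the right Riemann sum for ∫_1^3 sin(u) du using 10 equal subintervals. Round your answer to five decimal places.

Δu = (3 − 1)/10 = 0.2.
Right endpoints: 1.2, 1.4, 1.6, 1.8, 2, 2.2, 2.4, 2.6, 2.8, 3.
f(1.2) ≈ 0.93204, f(1.4) ≈ 0.98545, f(1.6) ≈ 0.99957, f(1.8) ≈ 0.97385, f(2) ≈ 0.90930, f(2.2) ≈ 0.80850, f(2.4) ≈ 0.67546, f(2.6) ≈ 0.51550, f(2.8) ≈ 0.33499, f(3) ≈ 0.14112.
Sum = Δu · [f(1.2) + f(1.4) + f(1.6) + ...].
Sum ≈ 1.45516.

1.45516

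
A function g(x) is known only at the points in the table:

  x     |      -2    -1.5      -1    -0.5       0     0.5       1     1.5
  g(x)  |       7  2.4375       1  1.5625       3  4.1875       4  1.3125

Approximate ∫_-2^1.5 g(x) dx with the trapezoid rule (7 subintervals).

Δx = 0.5.
T_7 = (0.5/2)·[7 + 2·2.4375 + 2·1 + 2·1.5625 + 2·3 + 2·4.1875 + 2·4 + 1.3125] = 10.171875.

10.171875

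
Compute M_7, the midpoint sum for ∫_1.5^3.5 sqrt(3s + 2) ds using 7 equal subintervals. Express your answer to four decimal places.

Δs = (3.5 − 1.5)/7 = 2/7.
Midpoints: 23/14, 27/14, 31/14, 2.5, 39/14, 43/14, 47/14.
f(23/14) ≈ 2.6322, f(27/14) ≈ 2.7903, f(31/14) ≈ 2.9399, f(2.5) ≈ 3.0822, f(39/14) ≈ 3.2183, f(43/14) ≈ 3.3488, f(47/14) ≈ 3.4744.
Sum = Δs · [f(23/14) + f(27/14) + f(31/14) + ...].
Sum ≈ 6.1389.

6.1389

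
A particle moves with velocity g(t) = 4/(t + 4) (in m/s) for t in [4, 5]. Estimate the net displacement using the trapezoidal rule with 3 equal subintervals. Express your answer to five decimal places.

Δt = (5 − 4)/3 = 1/3.
g(4) = 0.5, g(13/3) = 0.48, g(14/3) = 6/13, g(5) = 4/9.
T_3 = (Δt/2)·[g(t_0) + 2g(t_1) + 2g(t_2) + g(t_3)].
Sum ≈ 0.47125.

0.47125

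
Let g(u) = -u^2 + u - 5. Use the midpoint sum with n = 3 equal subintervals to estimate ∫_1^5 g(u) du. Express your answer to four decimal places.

-48.7407

Δu = (5 − 1)/3 = 4/3.
Midpoints: 5/3, 3, 13/3.
g(5/3) = -55/9, g(3) = -11, g(13/3) = -175/9.
Sum = Δu · [g(5/3) + g(3) + g(13/3)].
Sum ≈ -48.7407.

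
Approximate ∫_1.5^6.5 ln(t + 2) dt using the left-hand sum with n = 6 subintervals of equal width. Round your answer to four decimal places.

8.4265

Δt = (6.5 − 1.5)/6 = 5/6.
Left endpoints: 1.5, 7/3, 19/6, 4, 29/6, 17/3.
f(1.5) ≈ 1.2528, f(7/3) ≈ 1.4663, f(19/6) ≈ 1.6422, f(4) ≈ 1.7918, f(29/6) ≈ 1.9218, f(17/3) ≈ 2.0369.
Sum = Δt · [f(1.5) + f(7/3) + f(19/6) + ...].
Sum ≈ 8.4265.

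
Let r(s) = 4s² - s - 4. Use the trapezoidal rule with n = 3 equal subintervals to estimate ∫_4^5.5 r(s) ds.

123.625

Δs = (5.5 − 4)/3 = 0.5.
r(4) = 56, r(4.5) = 72.5, r(5) = 91, r(5.5) = 111.5.
T_3 = (Δs/2)·[r(s_0) + 2r(s_1) + 2r(s_2) + r(s_3)].
Sum = 123.625.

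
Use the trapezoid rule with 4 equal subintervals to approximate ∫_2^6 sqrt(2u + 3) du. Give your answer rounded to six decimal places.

13.181543

Δu = (6 − 2)/4 = 1.
f(2) ≈ 2.645751, f(3) ≈ 3.000000, f(4) ≈ 3.316625, f(5) ≈ 3.605551, f(6) ≈ 3.872983.
T_4 = (Δu/2)·[f(u_0) + 2f(u_1) + 2f(u_2) + 2f(u_3) + f(u_4)].
Sum ≈ 13.181543.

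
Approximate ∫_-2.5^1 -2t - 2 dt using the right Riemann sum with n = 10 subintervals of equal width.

-2.975

Δt = (1 − (-2.5))/10 = 0.35.
Right endpoints: -2.15, -1.8, -1.45, -1.1, -0.75, -0.4, -0.05, 0.3, 0.65, 1.
f(-2.15) = 2.3, f(-1.8) = 1.6, f(-1.45) = 0.9, f(-1.1) = 0.2, f(-0.75) = -0.5, f(-0.4) = -1.2, f(-0.05) = -1.9, f(0.3) = -2.6, f(0.65) = -3.3, f(1) = -4.
Sum = Δt · [f(-2.15) + f(-1.8) + f(-1.45) + ...].
Sum = -2.975.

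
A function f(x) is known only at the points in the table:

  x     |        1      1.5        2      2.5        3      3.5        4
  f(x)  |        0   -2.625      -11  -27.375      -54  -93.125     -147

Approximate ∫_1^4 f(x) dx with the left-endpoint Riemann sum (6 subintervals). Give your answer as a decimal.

Δx = 0.5.
Sum = 0.5·[0 + (-2.625) + (-11) + (-27.375) + (-54) + (-93.125)] = -94.0625.

-94.0625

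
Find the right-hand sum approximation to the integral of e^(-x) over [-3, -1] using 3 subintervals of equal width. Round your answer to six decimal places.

12.216687

Δx = (-1 − (-3))/3 = 2/3.
Right endpoints: -7/3, -5/3, -1.
f(-7/3) ≈ 10.312259, f(-5/3) ≈ 5.294490, f(-1) ≈ 2.718282.
Sum = Δx · [f(-7/3) + f(-5/3) + f(-1)].
Sum ≈ 12.216687.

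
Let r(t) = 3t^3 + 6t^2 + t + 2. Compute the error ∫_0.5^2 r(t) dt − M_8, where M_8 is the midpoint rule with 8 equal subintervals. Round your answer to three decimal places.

Exact integral: ∫_0.5^2 r(t) dt = 32.578125.
M_8 ≈ 32.50232.
Error ≈ 32.578125 − 32.50232 ≈ 0.076.

0.076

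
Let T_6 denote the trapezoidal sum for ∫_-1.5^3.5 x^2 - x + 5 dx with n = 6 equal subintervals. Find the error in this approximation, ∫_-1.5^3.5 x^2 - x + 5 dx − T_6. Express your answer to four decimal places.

-0.5787

Exact integral: ∫_-1.5^3.5 f(x) dx ≈ 35.416667.
T_6 ≈ 35.995370.
Error ≈ 35.416667 − 35.995370 ≈ -0.5787.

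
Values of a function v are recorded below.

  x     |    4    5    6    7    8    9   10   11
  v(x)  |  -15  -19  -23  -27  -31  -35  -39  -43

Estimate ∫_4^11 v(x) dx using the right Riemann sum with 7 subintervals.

-217

Δx = 1.
Sum = 1·[(-19) + (-23) + (-27) + (-31) + (-35) + (-39) + (-43)] = -217.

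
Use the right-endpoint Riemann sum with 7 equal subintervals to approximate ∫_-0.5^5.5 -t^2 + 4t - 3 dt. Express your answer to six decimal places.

Δt = (5.5 − (-0.5))/7 = 6/7.
Right endpoints: 5/14, 17/14, 29/14, 41/14, 53/14, 65/14, 5.5.
f(5/14) = -333/196, f(17/14) = 75/196, f(29/14) = 195/196, f(41/14) = 27/196, f(53/14) = -429/196, f(65/14) = -1173/196, f(5.5) = -11.25.
Sum = Δt · [f(5/14) + f(17/14) + f(29/14) + ...].
Sum ≈ -16.806122.

-16.806122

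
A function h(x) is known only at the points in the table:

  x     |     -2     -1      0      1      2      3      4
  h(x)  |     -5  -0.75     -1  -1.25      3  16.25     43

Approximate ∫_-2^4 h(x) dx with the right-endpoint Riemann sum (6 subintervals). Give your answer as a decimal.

59.25

Δx = 1.
Sum = 1·[(-0.75) + (-1) + (-1.25) + 3 + 16.25 + 43] = 59.25.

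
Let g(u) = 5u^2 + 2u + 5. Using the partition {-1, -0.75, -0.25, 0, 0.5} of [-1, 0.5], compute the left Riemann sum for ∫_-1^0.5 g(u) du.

8.859375

Subinterval widths: 0.25, 0.5, 0.25, 0.5.
Left endpoints: -1, -0.75, -0.25, 0.
g(-1) = 8, g(-0.75) = 6.3125, g(-0.25) = 4.8125, g(0) = 5.
Sum = Σ Δu_i · g(u_i).
Sum = 8.859375.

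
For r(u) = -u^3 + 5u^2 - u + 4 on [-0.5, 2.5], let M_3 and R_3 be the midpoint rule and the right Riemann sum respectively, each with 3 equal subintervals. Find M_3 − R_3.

-7.125

M_3 = 25.
R_3 = 32.125.
M_3 − R_3 = -7.125.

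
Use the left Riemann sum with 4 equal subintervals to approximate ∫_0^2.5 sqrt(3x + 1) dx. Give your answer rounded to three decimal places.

Δx = (2.5 − 0)/4 = 0.625.
Left endpoints: 0, 0.625, 1.25, 1.875.
f(0) ≈ 1.000, f(0.625) ≈ 1.696, f(1.25) ≈ 2.179, f(1.875) ≈ 2.574.
Sum = Δx · [f(0) + f(0.625) + f(1.25) + f(1.875)].
Sum ≈ 4.656.

4.656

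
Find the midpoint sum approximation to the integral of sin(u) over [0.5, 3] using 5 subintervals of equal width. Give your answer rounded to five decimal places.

1.88717

Δu = (3 − 0.5)/5 = 0.5.
Midpoints: 0.75, 1.25, 1.75, 2.25, 2.75.
f(0.75) ≈ 0.68164, f(1.25) ≈ 0.94898, f(1.75) ≈ 0.98399, f(2.25) ≈ 0.77807, f(2.75) ≈ 0.38166.
Sum = Δu · [f(0.75) + f(1.25) + f(1.75) + f(2.25) + f(2.75)].
Sum ≈ 1.88717.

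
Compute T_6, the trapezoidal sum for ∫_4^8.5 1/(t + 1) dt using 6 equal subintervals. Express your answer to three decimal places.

Δt = (8.5 − 4)/6 = 0.75.
f(4) = 0.2, f(4.75) = 4/23, f(5.5) = 2/13, f(6.25) = 4/29, f(7) = 0.125, f(7.75) = 4/35, f(8.5) = 2/19.
T_6 = (Δt/2)·[f(t_0) + 2f(t_1) + ... + 2f(t_{5}) + f(t_6)].
Sum ≈ 0.643.

0.643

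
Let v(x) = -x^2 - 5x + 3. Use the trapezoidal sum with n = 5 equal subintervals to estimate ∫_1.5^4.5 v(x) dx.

Δx = (4.5 − 1.5)/5 = 0.6.
v(1.5) = -6.75, v(2.1) = -11.91, v(2.7) = -17.79, v(3.3) = -24.39, v(3.9) = -31.71, v(4.5) = -39.75.
T_5 = (Δx/2)·[v(x_0) + 2v(x_1) + ... + 2v(x_{4}) + v(x_5)].
Sum = -65.43.

-65.43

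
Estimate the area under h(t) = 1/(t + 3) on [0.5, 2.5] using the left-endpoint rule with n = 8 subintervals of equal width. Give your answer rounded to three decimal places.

0.465

Δt = (2.5 − 0.5)/8 = 0.25.
Left endpoints: 0.5, 0.75, 1, 1.25, 1.5, 1.75, 2, 2.25.
h(0.5) = 2/7, h(0.75) = 4/15, h(1) = 0.25, h(1.25) = 4/17, h(1.5) = 2/9, h(1.75) = 4/19, h(2) = 0.2, h(2.25) = 4/21.
Sum = Δt · [h(0.5) + h(0.75) + h(1) + ...].
Sum ≈ 0.465.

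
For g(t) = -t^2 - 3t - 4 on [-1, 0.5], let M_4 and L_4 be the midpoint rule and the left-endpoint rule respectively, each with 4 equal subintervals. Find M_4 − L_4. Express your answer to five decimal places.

M_4 ≈ -5.2324219.
L_4 = -4.58203125.
M_4 − L_4 ≈ -0.65039.

-0.65039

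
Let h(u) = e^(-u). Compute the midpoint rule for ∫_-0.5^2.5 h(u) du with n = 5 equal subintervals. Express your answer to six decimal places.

1.543381

Δu = (2.5 − (-0.5))/5 = 0.6.
Midpoints: -0.2, 0.4, 1, 1.6, 2.2.
h(-0.2) ≈ 1.221403, h(0.4) ≈ 0.670320, h(1) ≈ 0.367879, h(1.6) ≈ 0.201897, h(2.2) ≈ 0.110803.
Sum = Δu · [h(-0.2) + h(0.4) + h(1) + h(1.6) + h(2.2)].
Sum ≈ 1.543381.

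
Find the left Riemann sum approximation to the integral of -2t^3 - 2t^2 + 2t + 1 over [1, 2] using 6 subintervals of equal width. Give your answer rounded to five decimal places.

Δt = (2 − 1)/6 = 1/6.
Left endpoints: 1, 7/6, 4/3, 1.5, 5/3, 11/6.
f(1) = -1, f(7/6) = -277/108, f(4/3) = -125/27, f(1.5) = -7.25, f(5/3) = -283/27, f(11/6) = -1553/108.
Sum = Δt · [f(1) + f(7/6) + f(4/3) + ...].
Sum ≈ -6.71759.

-6.71759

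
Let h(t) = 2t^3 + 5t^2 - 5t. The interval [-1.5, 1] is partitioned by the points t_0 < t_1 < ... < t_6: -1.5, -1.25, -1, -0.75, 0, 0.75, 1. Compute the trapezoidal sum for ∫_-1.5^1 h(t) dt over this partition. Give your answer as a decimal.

Subinterval widths: 0.25, 0.25, 0.25, 0.75, 0.75, 0.25.
h(-1.5) = 12, h(-1.25) = 10.15625, h(-1) = 8, h(-0.75) = 5.71875, h(0) = 0, h(0.75) = -0.09375, h(1) = 2.
On each subinterval the trapezoid contributes (Δt_i/2)·[h(t_{i-1}) + h(t_i)].
Sum = 9.1015625.

9.1015625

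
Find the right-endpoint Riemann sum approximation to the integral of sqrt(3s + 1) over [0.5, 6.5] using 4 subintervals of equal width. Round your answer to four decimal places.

Δs = (6.5 − 0.5)/4 = 1.5.
Right endpoints: 2, 3.5, 5, 6.5.
f(2) ≈ 2.6458, f(3.5) ≈ 3.3912, f(5) ≈ 4.0000, f(6.5) ≈ 4.5277.
Sum = Δs · [f(2) + f(3.5) + f(5) + f(6.5)].
Sum ≈ 21.8469.

21.8469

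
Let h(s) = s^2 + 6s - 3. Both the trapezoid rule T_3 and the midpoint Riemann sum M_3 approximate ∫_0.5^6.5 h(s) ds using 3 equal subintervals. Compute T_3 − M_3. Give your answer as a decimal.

T_3 = 203.5.
M_3 = 197.5.
T_3 − M_3 = 6.

6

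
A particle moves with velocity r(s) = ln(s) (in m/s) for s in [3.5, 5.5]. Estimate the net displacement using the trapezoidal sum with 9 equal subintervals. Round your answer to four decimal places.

2.9910

Δs = (5.5 − 3.5)/9 = 2/9.
r(3.5) ≈ 1.2528, r(67/18) ≈ 1.3143, r(71/18) ≈ 1.3723, r(25/6) ≈ 1.4271, r(79/18) ≈ 1.4791, r(83/18) ≈ 1.5285, r(29/6) ≈ 1.5755, r(91/18) ≈ 1.6205, r(95/18) ≈ 1.6635, r(5.5) ≈ 1.7047.
T_9 = (Δs/2)·[r(s_0) + 2r(s_1) + ... + 2r(s_{8}) + r(s_9)].
Sum ≈ 2.9910.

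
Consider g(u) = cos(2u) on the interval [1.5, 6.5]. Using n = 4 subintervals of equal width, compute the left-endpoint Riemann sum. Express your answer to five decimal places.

-1.12795

Δu = (6.5 − 1.5)/4 = 1.25.
Left endpoints: 1.5, 2.75, 4, 5.25.
g(1.5) ≈ -0.98999, g(2.75) ≈ 0.70867, g(4) ≈ -0.14550, g(5.25) ≈ -0.47554.
Sum = Δu · [g(1.5) + g(2.75) + g(4) + g(5.25)].
Sum ≈ -1.12795.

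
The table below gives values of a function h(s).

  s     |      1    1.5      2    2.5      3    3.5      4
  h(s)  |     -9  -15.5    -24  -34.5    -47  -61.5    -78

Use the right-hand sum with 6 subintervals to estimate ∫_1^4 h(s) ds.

-130.25

Δs = 0.5.
Sum = 0.5·[(-15.5) + (-24) + (-34.5) + (-47) + (-61.5) + (-78)] = -130.25.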